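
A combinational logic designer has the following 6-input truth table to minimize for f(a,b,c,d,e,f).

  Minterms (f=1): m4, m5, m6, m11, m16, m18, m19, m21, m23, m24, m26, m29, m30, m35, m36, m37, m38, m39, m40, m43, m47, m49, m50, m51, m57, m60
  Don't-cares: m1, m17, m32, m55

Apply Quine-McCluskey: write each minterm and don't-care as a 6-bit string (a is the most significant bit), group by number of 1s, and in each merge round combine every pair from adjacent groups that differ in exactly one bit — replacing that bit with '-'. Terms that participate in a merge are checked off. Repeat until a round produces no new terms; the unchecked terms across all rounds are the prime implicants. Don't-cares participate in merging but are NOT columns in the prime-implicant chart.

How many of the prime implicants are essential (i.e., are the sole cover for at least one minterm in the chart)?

size-2^0 implicants → 000001(✓)  000100(✓)  000101(✓)  000110(✓)  001011(✓)  010000(✓)  010001(✓)  010010(✓)  010011(✓)  010101(✓)  010111(✓)  011000(✓)  011010(✓)  011101(✓)  011110(✓)  100000(✓)  100011(✓)  100100(✓)  100101(✓)  100110(✓)  100111(✓)  101000(✓)  101011(✓)  101111(✓)  110001(✓)  110010(✓)  110011(✓)  110111(✓)  111001(✓)  111100
size-2^1 implicants → -00100(✓)  -00101(✓)  -00110(✓)  -01011  -10001(✓)  -10010(✓)  -10011(✓)  -10111(✓)  0-0001(✓)  0-0101(✓)  000-01(✓)  0001-0(✓)  00010-(✓)  01-000(✓)  01-010(✓)  01-101  010-01(✓)  010-11(✓)  0100-0(✓)  0100-1(✓)  01000-(✓)  01001-(✓)  0101-1(✓)  011-10  0110-0(✓)  1-0011(✓)  1-0111(✓)  10-000  10-011(✓)  10-111(✓)  100-00  100-11(✓)  1001-0(✓)  1001-1(✓)  10010-(✓)  10011-(✓)  101-11(✓)  11-001  110-11(✓)  1100-1(✓)  11001-(✓)
size-2^2 implicants → -001-0  -0010-  -10-11  -100-1  -1001-  0-0-01  01-0-0  010--1  0100--  1-0-11  10--11  1001--
Unchecked terms (primes): -001-0, -0010-, -01011, -10-11, -100-1, -1001-, 0-0-01, 01-0-0, 01-101, 010--1, 0100--, 011-10, 1-0-11, 10--11, 10-000, 100-00, 1001--, 11-001, 111100
Minterm coverage:
  m4 ⊆ -001-0,-0010-
  m5 ⊆ -0010-,0-0-01
  m6 ⊆ -001-0 [E]
  m11 ⊆ -01011 [E]
  m16 ⊆ 01-0-0,0100--
  m18 ⊆ -1001-,01-0-0,0100--
  m19 ⊆ -10-11,-100-1,-1001-,010--1,0100--
  m21 ⊆ 0-0-01,01-101,010--1
  m23 ⊆ -10-11,010--1
  m24 ⊆ 01-0-0 [E]
  m26 ⊆ 01-0-0,011-10
  m29 ⊆ 01-101 [E]
  m30 ⊆ 011-10 [E]
  m35 ⊆ 1-0-11,10--11
  m36 ⊆ -001-0,-0010-,100-00,1001--
  m37 ⊆ -0010-,1001--
  m38 ⊆ -001-0,1001--
  m39 ⊆ 1-0-11,10--11,1001--
  m40 ⊆ 10-000 [E]
  m43 ⊆ -01011,10--11
  m47 ⊆ 10--11 [E]
  m49 ⊆ -100-1,11-001
  m50 ⊆ -1001- [E]
  m51 ⊆ -10-11,-100-1,-1001-,1-0-11
  m57 ⊆ 11-001 [E]
  m60 ⊆ 111100 [E]
E = {-001-0, -01011, -1001-, 01-0-0, 01-101, 011-10, 10--11, 10-000, 11-001, 111100}

10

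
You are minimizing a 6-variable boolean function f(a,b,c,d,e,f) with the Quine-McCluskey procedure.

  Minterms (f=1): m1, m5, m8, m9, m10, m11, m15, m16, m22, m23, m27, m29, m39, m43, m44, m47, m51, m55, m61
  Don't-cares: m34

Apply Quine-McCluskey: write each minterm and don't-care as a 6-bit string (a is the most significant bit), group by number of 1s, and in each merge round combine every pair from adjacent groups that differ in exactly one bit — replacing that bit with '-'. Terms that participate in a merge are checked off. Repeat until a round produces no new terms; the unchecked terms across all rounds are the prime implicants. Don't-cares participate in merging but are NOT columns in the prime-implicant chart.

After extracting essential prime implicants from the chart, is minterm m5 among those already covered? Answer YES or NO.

YES

Round 0: 000001✓ 000101✓ 001000✓ 001001✓ 001010✓ 001011✓ 001111✓ 010000 010110✓ 010111✓ 011011✓ 011101✓ 100010 100111✓ 101011✓ 101100 101111✓ 110011✓ 110111✓ 111101✓
Round 1: -01011✓ -01111✓ -10111 -11101 0-1011 00-001 000-01 001-11✓ 0010-0✓ 0010-1✓ 00100-✓ 00101-✓ 01011- 1-0111 10-111 101-11✓ 110-11
Round 2: -01-11 0010--
PIs = {-01-11, -10111, -11101, 0-1011, 00-001, 000-01, 0010--, 010000, 01011-, 1-0111, 10-111, 100010, 101100, 110-11}
Coverage chart:
  m1: 00-001,000-01
  m5: 000-01 ←essential
  m8: 0010-- ←essential
  m9: 00-001,0010--
  m10: 0010-- ←essential
  m11: -01-11,0-1011,0010--
  m15: -01-11 ←essential
  m16: 010000 ←essential
  m22: 01011- ←essential
  m23: -10111,01011-
  m27: 0-1011 ←essential
  m29: -11101 ←essential
  m39: 1-0111,10-111
  m43: -01-11 ←essential
  m44: 101100 ←essential
  m47: -01-11,10-111
  m51: 110-11 ←essential
  m55: -10111,1-0111,110-11
  m61: -11101 ←essential
Essential: -01-11, -11101, 0-1011, 000-01, 0010--, 010000, 01011-, 101100, 110-11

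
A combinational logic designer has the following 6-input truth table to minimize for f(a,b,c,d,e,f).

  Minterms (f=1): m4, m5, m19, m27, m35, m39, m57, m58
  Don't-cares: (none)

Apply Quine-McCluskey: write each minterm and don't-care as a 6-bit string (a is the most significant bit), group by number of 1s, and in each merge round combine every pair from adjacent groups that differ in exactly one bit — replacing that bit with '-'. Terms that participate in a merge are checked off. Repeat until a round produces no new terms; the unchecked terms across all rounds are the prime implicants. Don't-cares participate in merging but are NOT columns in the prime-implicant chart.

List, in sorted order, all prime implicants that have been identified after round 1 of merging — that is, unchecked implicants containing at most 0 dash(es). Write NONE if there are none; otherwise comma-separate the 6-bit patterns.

111001, 111010

size-2^0 implicants → 000100(✓)  000101(✓)  010011(✓)  011011(✓)  100011(✓)  100111(✓)  111001  111010
size-2^1 implicants → 00010-  01-011  100-11
Unchecked terms (primes): 00010-, 01-011, 100-11, 111001, 111010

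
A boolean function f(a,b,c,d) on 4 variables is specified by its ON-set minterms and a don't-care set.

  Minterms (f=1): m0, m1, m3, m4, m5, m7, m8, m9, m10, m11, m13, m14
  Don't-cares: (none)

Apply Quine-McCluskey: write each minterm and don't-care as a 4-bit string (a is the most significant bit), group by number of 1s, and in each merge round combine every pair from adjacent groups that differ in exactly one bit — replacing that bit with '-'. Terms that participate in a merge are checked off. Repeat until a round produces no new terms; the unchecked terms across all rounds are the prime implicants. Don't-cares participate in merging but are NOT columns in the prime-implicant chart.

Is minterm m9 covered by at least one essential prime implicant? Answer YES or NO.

YES

[col 0] 0000*, 0001*, 0011*, 0100*, 0101*, 0111*, 1000*, 1001*, 1010*, 1011*, 1101*, 1110*
[col 1] -000*, -001*, -011*, -101*, 0-00*, 0-01*, 0-11*, 00-1*, 000-*, 01-1*, 010-*, 1-01*, 1-10, 10-0*, 10-1*, 100-*, 101-*
[col 2] --01, -0-1, -00-, 0--1, 0-0-, 10--
Prime implicants: --01, -0-1, -00-, 0--1, 0-0-, 1-10, 10--
PI chart (minterm → PIs covering it):
  0 | -00-,0-0-
  1 | --01,-0-1,-00-,0--1,0-0-
  3 | -0-1,0--1
  4 | 0-0-  (sole → essential)
  5 | --01,0--1,0-0-
  7 | 0--1  (sole → essential)
  8 | -00-,10--
  9 | --01,-0-1,-00-,10--
  10 | 1-10,10--
  11 | -0-1,10--
  13 | --01  (sole → essential)
  14 | 1-10  (sole → essential)
Essential prime implicants: --01, 0--1, 0-0-, 1-10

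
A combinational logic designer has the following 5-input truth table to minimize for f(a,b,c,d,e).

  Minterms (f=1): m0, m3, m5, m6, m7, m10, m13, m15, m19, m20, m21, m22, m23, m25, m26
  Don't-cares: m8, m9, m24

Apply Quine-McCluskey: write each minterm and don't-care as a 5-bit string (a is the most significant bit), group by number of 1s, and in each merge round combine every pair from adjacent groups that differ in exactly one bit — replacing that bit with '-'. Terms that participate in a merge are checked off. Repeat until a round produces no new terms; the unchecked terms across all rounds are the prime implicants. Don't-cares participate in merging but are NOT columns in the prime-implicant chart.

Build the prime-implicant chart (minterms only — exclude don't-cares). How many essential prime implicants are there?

size-2^0 implicants → 00000(✓)  00011(✓)  00101(✓)  00110(✓)  00111(✓)  01000(✓)  01001(✓)  01010(✓)  01101(✓)  01111(✓)  10011(✓)  10100(✓)  10101(✓)  10110(✓)  10111(✓)  11000(✓)  11001(✓)  11010(✓)
size-2^1 implicants → -0011(✓)  -0101(✓)  -0110(✓)  -0111(✓)  -1000(✓)  -1001(✓)  -1010(✓)  0-000  0-101(✓)  0-111(✓)  00-11(✓)  001-1(✓)  0011-(✓)  01-01  010-0(✓)  0100-(✓)  011-1(✓)  10-11(✓)  101-0(✓)  101-1(✓)  1010-(✓)  1011-(✓)  110-0(✓)  1100-(✓)
size-2^2 implicants → -0-11  -01-1  -011-  -10-0  -100-  0-1-1  101--
Unchecked terms (primes): -0-11, -01-1, -011-, -10-0, -100-, 0-000, 0-1-1, 01-01, 101--
Minterm coverage:
  m0 ⊆ 0-000 [E]
  m3 ⊆ -0-11 [E]
  m5 ⊆ -01-1,0-1-1
  m6 ⊆ -011- [E]
  m7 ⊆ -0-11,-01-1,-011-,0-1-1
  m10 ⊆ -10-0 [E]
  m13 ⊆ 0-1-1,01-01
  m15 ⊆ 0-1-1 [E]
  m19 ⊆ -0-11 [E]
  m20 ⊆ 101-- [E]
  m21 ⊆ -01-1,101--
  m22 ⊆ -011-,101--
  m23 ⊆ -0-11,-01-1,-011-,101--
  m25 ⊆ -100- [E]
  m26 ⊆ -10-0 [E]
E = {-0-11, -011-, -10-0, -100-, 0-000, 0-1-1, 101--}

7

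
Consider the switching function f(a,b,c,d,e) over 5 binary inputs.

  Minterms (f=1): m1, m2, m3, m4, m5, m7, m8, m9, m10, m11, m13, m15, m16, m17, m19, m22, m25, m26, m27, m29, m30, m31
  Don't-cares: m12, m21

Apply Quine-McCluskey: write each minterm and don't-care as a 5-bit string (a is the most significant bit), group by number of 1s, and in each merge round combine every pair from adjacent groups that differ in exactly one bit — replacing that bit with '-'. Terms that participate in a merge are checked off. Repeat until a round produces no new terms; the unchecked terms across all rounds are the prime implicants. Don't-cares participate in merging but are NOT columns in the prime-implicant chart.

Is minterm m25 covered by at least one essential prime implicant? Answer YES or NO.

Round 0: 00001✓ 00010✓ 00011✓ 00100✓ 00101✓ 00111✓ 01000✓ 01001✓ 01010✓ 01011✓ 01100✓ 01101✓ 01111✓ 10000✓ 10001✓ 10011✓ 10101✓ 10110✓ 11001✓ 11010✓ 11011✓ 11101✓ 11110✓ 11111✓
Round 1: -0001✓ -0011✓ -0101✓ -1001✓ -1010✓ -1011✓ -1101✓ -1111✓ 0-001✓ 0-010✓ 0-011✓ 0-100✓ 0-101✓ 0-111✓ 00-01✓ 00-11✓ 000-1✓ 0001-✓ 001-1✓ 0010-✓ 01-00✓ 01-01✓ 01-11✓ 010-0✓ 010-1✓ 0100-✓ 0101-✓ 011-1✓ 0110-✓ 1-001✓ 1-011✓ 1-101✓ 1-110 10-01✓ 100-1✓ 1000- 11-01✓ 11-10✓ 11-11✓ 110-1✓ 1101-✓ 111-1✓ 1111-✓
Round 2: --001✓ --011✓ --101✓ -0-01✓ -00-1✓ -1-01✓ -1-11✓ -10-1✓ -101- -11-1✓ 0--01✓ 0--11✓ 0-0-1✓ 0-01- 0-1-1✓ 0-10- 00--1✓ 01--1✓ 01-0- 010-- 1--01✓ 1-0-1✓ 11--1✓ 11-1-
Round 3: ---01 --0-1 -1--1 0---1
PIs = {---01, --0-1, -1--1, -101-, 0---1, 0-01-, 0-10-, 01-0-, 010--, 1-110, 1000-, 11-1-}
Coverage chart:
  m1: ---01,--0-1,0---1
  m2: 0-01- ←essential
  m3: --0-1,0---1,0-01-
  m4: 0-10- ←essential
  m5: ---01,0---1,0-10-
  m7: 0---1 ←essential
  m8: 01-0-,010--
  m9: ---01,--0-1,-1--1,0---1,01-0-,010--
  m10: -101-,0-01-,010--
  m11: --0-1,-1--1,-101-,0---1,0-01-,010--
  m13: ---01,-1--1,0---1,0-10-,01-0-
  m15: -1--1,0---1
  m16: 1000- ←essential
  m17: ---01,--0-1,1000-
  m19: --0-1 ←essential
  m22: 1-110 ←essential
  m25: ---01,--0-1,-1--1
  m26: -101-,11-1-
  m27: --0-1,-1--1,-101-,11-1-
  m29: ---01,-1--1
  m30: 1-110,11-1-
  m31: -1--1,11-1-
Essential: --0-1, 0---1, 0-01-, 0-10-, 1-110, 1000-

YES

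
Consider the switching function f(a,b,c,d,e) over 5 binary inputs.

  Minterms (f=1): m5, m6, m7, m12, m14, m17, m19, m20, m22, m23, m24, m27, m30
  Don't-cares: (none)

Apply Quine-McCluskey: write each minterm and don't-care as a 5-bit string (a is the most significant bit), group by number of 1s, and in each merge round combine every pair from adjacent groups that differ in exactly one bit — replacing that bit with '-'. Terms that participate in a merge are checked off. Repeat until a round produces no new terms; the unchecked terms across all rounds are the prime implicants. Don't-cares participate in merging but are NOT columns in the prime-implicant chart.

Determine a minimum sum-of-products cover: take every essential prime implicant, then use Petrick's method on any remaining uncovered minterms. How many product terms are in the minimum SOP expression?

[col 0] 00101*, 00110*, 00111*, 01100*, 01110*, 10001*, 10011*, 10100*, 10110*, 10111*, 11000, 11011*, 11110*
[col 1] -0110*, -0111*, -1110*, 0-110*, 001-1, 0011-*, 011-0, 1-011, 1-110*, 10-11, 100-1, 101-0, 1011-*
[col 2] --110, -011-
Prime implicants: --110, -011-, 001-1, 011-0, 1-011, 10-11, 100-1, 101-0, 11000
PI chart (minterm → PIs covering it):
  5 | 001-1  (sole → essential)
  6 | --110,-011-
  7 | -011-,001-1
  12 | 011-0  (sole → essential)
  14 | --110,011-0
  17 | 100-1  (sole → essential)
  19 | 1-011,10-11,100-1
  20 | 101-0  (sole → essential)
  22 | --110,-011-,101-0
  23 | -011-,10-11
  24 | 11000  (sole → essential)
  27 | 1-011  (sole → essential)
  30 | --110  (sole → essential)
Essential prime implicants: --110, 001-1, 011-0, 1-011, 100-1, 101-0, 11000
Petrick residual → -011-
Minimum SOP uses 8 PIs: cde' + b'cd + a'b'ce + a'bce' + ac'de + ab'c'e + ab'ce' + abc'd'e'

8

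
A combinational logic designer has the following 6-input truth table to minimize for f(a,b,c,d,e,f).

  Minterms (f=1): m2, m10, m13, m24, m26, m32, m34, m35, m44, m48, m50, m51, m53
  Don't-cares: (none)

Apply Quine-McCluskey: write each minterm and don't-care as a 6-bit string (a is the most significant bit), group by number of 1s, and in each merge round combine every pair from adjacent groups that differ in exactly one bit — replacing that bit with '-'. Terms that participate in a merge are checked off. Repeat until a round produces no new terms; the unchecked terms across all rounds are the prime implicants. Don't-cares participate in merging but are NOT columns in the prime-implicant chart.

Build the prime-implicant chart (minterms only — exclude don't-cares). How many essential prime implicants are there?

size-2^0 implicants → 000010(✓)  001010(✓)  001101  011000(✓)  011010(✓)  100000(✓)  100010(✓)  100011(✓)  101100  110000(✓)  110010(✓)  110011(✓)  110101
size-2^1 implicants → -00010  0-1010  00-010  0110-0  1-0000(✓)  1-0010(✓)  1-0011(✓)  1000-0(✓)  10001-(✓)  1100-0(✓)  11001-(✓)
size-2^2 implicants → 1-00-0  1-001-
Unchecked terms (primes): -00010, 0-1010, 00-010, 001101, 0110-0, 1-00-0, 1-001-, 101100, 110101
Minterm coverage:
  m2 ⊆ -00010,00-010
  m10 ⊆ 0-1010,00-010
  m13 ⊆ 001101 [E]
  m24 ⊆ 0110-0 [E]
  m26 ⊆ 0-1010,0110-0
  m32 ⊆ 1-00-0 [E]
  m34 ⊆ -00010,1-00-0,1-001-
  m35 ⊆ 1-001- [E]
  m44 ⊆ 101100 [E]
  m48 ⊆ 1-00-0 [E]
  m50 ⊆ 1-00-0,1-001-
  m51 ⊆ 1-001- [E]
  m53 ⊆ 110101 [E]
E = {001101, 0110-0, 1-00-0, 1-001-, 101100, 110101}

6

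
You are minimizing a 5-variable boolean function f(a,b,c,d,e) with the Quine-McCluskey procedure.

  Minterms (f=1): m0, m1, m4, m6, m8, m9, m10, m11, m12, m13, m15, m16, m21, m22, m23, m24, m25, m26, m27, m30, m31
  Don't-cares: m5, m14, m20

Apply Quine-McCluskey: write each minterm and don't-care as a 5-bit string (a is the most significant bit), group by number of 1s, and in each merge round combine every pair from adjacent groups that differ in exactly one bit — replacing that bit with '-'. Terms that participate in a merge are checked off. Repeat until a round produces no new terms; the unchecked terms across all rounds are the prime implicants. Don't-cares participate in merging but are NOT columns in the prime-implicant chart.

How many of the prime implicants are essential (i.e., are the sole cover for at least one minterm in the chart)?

2

size-2^0 implicants → 00000(✓)  00001(✓)  00100(✓)  00101(✓)  00110(✓)  01000(✓)  01001(✓)  01010(✓)  01011(✓)  01100(✓)  01101(✓)  01110(✓)  01111(✓)  10000(✓)  10100(✓)  10101(✓)  10110(✓)  10111(✓)  11000(✓)  11001(✓)  11010(✓)  11011(✓)  11110(✓)  11111(✓)
size-2^1 implicants → -0000(✓)  -0100(✓)  -0101(✓)  -0110(✓)  -1000(✓)  -1001(✓)  -1010(✓)  -1011(✓)  -1110(✓)  -1111(✓)  0-000(✓)  0-001(✓)  0-100(✓)  0-101(✓)  0-110(✓)  00-00(✓)  00-01(✓)  0000-(✓)  001-0(✓)  0010-(✓)  01-00(✓)  01-01(✓)  01-10(✓)  01-11(✓)  010-0(✓)  010-1(✓)  0100-(✓)  0101-(✓)  011-0(✓)  011-1(✓)  0110-(✓)  0111-(✓)  1-000(✓)  1-110(✓)  1-111(✓)  10-00(✓)  101-0(✓)  101-1(✓)  1010-(✓)  1011-(✓)  11-10(✓)  11-11(✓)  110-0(✓)  110-1(✓)  1100-(✓)  1101-(✓)  1111-(✓)
size-2^2 implicants → --000  --110  -0-00  -01-0  -010-  -1-10(✓)  -1-11(✓)  -10-0(✓)  -10-1(✓)  -100-(✓)  -101-(✓)  -111-(✓)  0--00(✓)  0--01(✓)  0-00-(✓)  0-1-0  0-10-(✓)  00-0-(✓)  01--0(✓)  01--1(✓)  01-0-(✓)  01-1-(✓)  010--(✓)  011--(✓)  1-11-  101--  11-1-(✓)  110--(✓)
size-2^3 implicants → -1-1-  -10--  0--0-  01---
Unchecked terms (primes): --000, --110, -0-00, -01-0, -010-, -1-1-, -10--, 0--0-, 0-1-0, 01---, 1-11-, 101--
Minterm coverage:
  m0 ⊆ --000,-0-00,0--0-
  m1 ⊆ 0--0- [E]
  m4 ⊆ -0-00,-01-0,-010-,0--0-,0-1-0
  m6 ⊆ --110,-01-0,0-1-0
  m8 ⊆ --000,-10--,0--0-,01---
  m9 ⊆ -10--,0--0-,01---
  m10 ⊆ -1-1-,-10--,01---
  m11 ⊆ -1-1-,-10--,01---
  m12 ⊆ 0--0-,0-1-0,01---
  m13 ⊆ 0--0-,01---
  m15 ⊆ -1-1-,01---
  m16 ⊆ --000,-0-00
  m21 ⊆ -010-,101--
  m22 ⊆ --110,-01-0,1-11-,101--
  m23 ⊆ 1-11-,101--
  m24 ⊆ --000,-10--
  m25 ⊆ -10-- [E]
  m26 ⊆ -1-1-,-10--
  m27 ⊆ -1-1-,-10--
  m30 ⊆ --110,-1-1-,1-11-
  m31 ⊆ -1-1-,1-11-
E = {-10--, 0--0-}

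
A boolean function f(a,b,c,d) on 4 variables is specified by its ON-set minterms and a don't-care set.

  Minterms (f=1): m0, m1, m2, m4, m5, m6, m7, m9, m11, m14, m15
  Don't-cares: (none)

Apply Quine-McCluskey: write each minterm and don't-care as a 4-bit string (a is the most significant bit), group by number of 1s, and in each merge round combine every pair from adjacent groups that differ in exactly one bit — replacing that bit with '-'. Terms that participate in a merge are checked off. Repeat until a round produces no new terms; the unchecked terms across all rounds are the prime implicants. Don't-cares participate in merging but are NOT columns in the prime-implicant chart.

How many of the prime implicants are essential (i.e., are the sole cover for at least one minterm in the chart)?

2

Round 0: 0000✓ 0001✓ 0010✓ 0100✓ 0101✓ 0110✓ 0111✓ 1001✓ 1011✓ 1110✓ 1111✓
Round 1: -001 -110✓ -111✓ 0-00✓ 0-01✓ 0-10✓ 00-0✓ 000-✓ 01-0✓ 01-1✓ 010-✓ 011-✓ 1-11 10-1 111-✓
Round 2: -11- 0--0 0-0- 01--
PIs = {-001, -11-, 0--0, 0-0-, 01--, 1-11, 10-1}
Coverage chart:
  m0: 0--0,0-0-
  m1: -001,0-0-
  m2: 0--0 ←essential
  m4: 0--0,0-0-,01--
  m5: 0-0-,01--
  m6: -11-,0--0,01--
  m7: -11-,01--
  m9: -001,10-1
  m11: 1-11,10-1
  m14: -11- ←essential
  m15: -11-,1-11
Essential: -11-, 0--0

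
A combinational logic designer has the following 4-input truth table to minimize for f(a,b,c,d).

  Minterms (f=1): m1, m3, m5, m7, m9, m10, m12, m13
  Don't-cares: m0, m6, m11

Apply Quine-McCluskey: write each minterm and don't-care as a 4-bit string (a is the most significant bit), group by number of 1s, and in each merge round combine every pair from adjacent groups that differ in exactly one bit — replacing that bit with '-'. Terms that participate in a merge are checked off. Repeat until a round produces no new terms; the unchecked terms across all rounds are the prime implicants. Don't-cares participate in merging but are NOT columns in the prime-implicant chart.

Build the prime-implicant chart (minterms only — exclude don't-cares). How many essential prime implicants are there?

Round 0: 0000✓ 0001✓ 0011✓ 0101✓ 0110✓ 0111✓ 1001✓ 1010✓ 1011✓ 1100✓ 1101✓
Round 1: -001✓ -011✓ -101✓ 0-01✓ 0-11✓ 00-1✓ 000- 01-1✓ 011- 1-01✓ 10-1✓ 101- 110-
Round 2: --01 -0-1 0--1
PIs = {--01, -0-1, 0--1, 000-, 011-, 101-, 110-}
Coverage chart:
  m1: --01,-0-1,0--1,000-
  m3: -0-1,0--1
  m5: --01,0--1
  m7: 0--1,011-
  m9: --01,-0-1
  m10: 101- ←essential
  m12: 110- ←essential
  m13: --01,110-
Essential: 101-, 110-

2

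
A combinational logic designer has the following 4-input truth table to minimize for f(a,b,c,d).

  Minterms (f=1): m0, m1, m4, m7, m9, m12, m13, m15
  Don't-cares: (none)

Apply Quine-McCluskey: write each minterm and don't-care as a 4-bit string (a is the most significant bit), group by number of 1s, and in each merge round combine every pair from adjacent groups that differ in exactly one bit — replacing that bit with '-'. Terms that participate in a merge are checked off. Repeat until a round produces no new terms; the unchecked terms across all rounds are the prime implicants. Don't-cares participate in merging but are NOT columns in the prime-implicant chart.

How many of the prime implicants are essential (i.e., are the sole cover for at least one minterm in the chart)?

1

Round 0: 0000✓ 0001✓ 0100✓ 0111✓ 1001✓ 1100✓ 1101✓ 1111✓
Round 1: -001 -100 -111 0-00 000- 1-01 11-1 110-
PIs = {-001, -100, -111, 0-00, 000-, 1-01, 11-1, 110-}
Coverage chart:
  m0: 0-00,000-
  m1: -001,000-
  m4: -100,0-00
  m7: -111 ←essential
  m9: -001,1-01
  m12: -100,110-
  m13: 1-01,11-1,110-
  m15: -111,11-1
Essential: -111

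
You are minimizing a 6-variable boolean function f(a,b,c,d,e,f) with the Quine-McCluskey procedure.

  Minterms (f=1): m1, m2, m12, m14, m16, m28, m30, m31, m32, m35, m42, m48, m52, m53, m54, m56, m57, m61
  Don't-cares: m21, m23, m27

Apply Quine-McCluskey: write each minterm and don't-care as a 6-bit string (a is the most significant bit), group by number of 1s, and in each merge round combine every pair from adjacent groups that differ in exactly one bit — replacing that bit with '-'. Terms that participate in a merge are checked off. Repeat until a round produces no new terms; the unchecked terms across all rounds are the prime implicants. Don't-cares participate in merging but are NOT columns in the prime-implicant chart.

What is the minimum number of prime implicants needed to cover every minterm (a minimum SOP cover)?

size-2^0 implicants → 000001  000010  001100(✓)  001110(✓)  010000(✓)  010101(✓)  010111(✓)  011011(✓)  011100(✓)  011110(✓)  011111(✓)  100000(✓)  100011  101010  110000(✓)  110100(✓)  110101(✓)  110110(✓)  111000(✓)  111001(✓)  111101(✓)
size-2^1 implicants → -10000  -10101  0-1100(✓)  0-1110(✓)  0011-0(✓)  01-111  0101-1  011-11  0111-0(✓)  01111-  1-0000  11-000  11-101  110-00  1101-0  11010-  111-01  11100-
size-2^2 implicants → 0-11-0
Unchecked terms (primes): -10000, -10101, 0-11-0, 000001, 000010, 01-111, 0101-1, 011-11, 01111-, 1-0000, 100011, 101010, 11-000, 11-101, 110-00, 1101-0, 11010-, 111-01, 11100-
Minterm coverage:
  m1 ⊆ 000001 [E]
  m2 ⊆ 000010 [E]
  m12 ⊆ 0-11-0 [E]
  m14 ⊆ 0-11-0 [E]
  m16 ⊆ -10000 [E]
  m28 ⊆ 0-11-0 [E]
  m30 ⊆ 0-11-0,01111-
  m31 ⊆ 01-111,011-11,01111-
  m32 ⊆ 1-0000 [E]
  m35 ⊆ 100011 [E]
  m42 ⊆ 101010 [E]
  m48 ⊆ -10000,1-0000,11-000,110-00
  m52 ⊆ 110-00,1101-0,11010-
  m53 ⊆ -10101,11-101,11010-
  m54 ⊆ 1101-0 [E]
  m56 ⊆ 11-000,11100-
  m57 ⊆ 111-01,11100-
  m61 ⊆ 11-101,111-01
E = {-10000, 0-11-0, 000001, 000010, 1-0000, 100011, 101010, 1101-0}
Petrick residual → 01-111, 11-101, 11100-
Cover = bc'd'e'f' + a'cdf' + a'b'c'd'e'f + a'b'c'd'ef' + a'bdef + ac'd'e'f' + ab'c'd'ef + ab'cd'ef' + abde'f + abc'df' + abcd'e'  |cover|=11

11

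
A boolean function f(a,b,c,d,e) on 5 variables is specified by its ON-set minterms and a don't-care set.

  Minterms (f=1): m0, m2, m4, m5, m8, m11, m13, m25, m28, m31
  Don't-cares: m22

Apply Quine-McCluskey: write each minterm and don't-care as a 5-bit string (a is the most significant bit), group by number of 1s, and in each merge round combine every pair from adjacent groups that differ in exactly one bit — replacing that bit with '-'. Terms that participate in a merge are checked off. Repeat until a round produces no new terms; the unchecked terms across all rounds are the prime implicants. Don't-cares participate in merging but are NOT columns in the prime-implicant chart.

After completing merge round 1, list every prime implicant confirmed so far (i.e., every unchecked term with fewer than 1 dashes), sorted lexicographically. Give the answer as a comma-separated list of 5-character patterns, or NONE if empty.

01011, 10110, 11001, 11100, 11111

[col 0] 00000*, 00010*, 00100*, 00101*, 01000*, 01011, 01101*, 10110, 11001, 11100, 11111
[col 1] 0-000, 0-101, 00-00, 000-0, 0010-
Prime implicants: 0-000, 0-101, 00-00, 000-0, 0010-, 01011, 10110, 11001, 11100, 11111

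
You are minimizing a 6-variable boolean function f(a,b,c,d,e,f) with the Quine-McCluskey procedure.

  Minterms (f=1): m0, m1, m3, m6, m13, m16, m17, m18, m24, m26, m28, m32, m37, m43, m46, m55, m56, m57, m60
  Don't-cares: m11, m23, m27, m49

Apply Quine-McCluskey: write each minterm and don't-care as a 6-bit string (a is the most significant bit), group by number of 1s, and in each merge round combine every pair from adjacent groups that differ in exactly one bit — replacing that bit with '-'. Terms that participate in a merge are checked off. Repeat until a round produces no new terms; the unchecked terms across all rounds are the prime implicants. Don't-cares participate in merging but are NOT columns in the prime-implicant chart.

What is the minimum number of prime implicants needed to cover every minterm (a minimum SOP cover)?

[col 0] 000000*, 000001*, 000011*, 000110, 001011*, 001101, 010000*, 010001*, 010010*, 010111*, 011000*, 011010*, 011011*, 011100*, 100000*, 100101, 101011*, 101110, 110001*, 110111*, 111000*, 111001*, 111100*
[col 1] -00000, -01011, -10001, -10111, -11000*, -11100*, 0-0000*, 0-0001*, 0-1011, 00-011, 0000-1, 00000-*, 01-000*, 01-010*, 0100-0*, 01000-*, 011-00*, 0110-0*, 01101-, 11-001, 111-00*, 11100-
[col 2] -11-00, 0-000-, 01-0-0
Prime implicants: -00000, -01011, -10001, -10111, -11-00, 0-000-, 0-1011, 00-011, 0000-1, 000110, 001101, 01-0-0, 01101-, 100101, 101110, 11-001, 11100-
PI chart (minterm → PIs covering it):
  0 | -00000,0-000-
  1 | 0-000-,0000-1
  3 | 00-011,0000-1
  6 | 000110  (sole → essential)
  13 | 001101  (sole → essential)
  16 | 0-000-,01-0-0
  17 | -10001,0-000-
  18 | 01-0-0  (sole → essential)
  24 | -11-00,01-0-0
  26 | 01-0-0,01101-
  28 | -11-00  (sole → essential)
  32 | -00000  (sole → essential)
  37 | 100101  (sole → essential)
  43 | -01011  (sole → essential)
  46 | 101110  (sole → essential)
  55 | -10111  (sole → essential)
  56 | -11-00,11100-
  57 | 11-001,11100-
  60 | -11-00  (sole → essential)
Essential prime implicants: -00000, -01011, -10111, -11-00, 000110, 001101, 01-0-0, 100101, 101110
Petrick residual → -10001, 0000-1, 11-001
Minimum SOP uses 12 PIs: b'c'd'e'f' + b'cd'ef + bc'd'e'f + bc'def + bce'f' + a'b'c'd'f + a'b'c'def' + a'b'cde'f + a'bd'f' + ab'c'de'f + ab'cdef' + abd'e'f

12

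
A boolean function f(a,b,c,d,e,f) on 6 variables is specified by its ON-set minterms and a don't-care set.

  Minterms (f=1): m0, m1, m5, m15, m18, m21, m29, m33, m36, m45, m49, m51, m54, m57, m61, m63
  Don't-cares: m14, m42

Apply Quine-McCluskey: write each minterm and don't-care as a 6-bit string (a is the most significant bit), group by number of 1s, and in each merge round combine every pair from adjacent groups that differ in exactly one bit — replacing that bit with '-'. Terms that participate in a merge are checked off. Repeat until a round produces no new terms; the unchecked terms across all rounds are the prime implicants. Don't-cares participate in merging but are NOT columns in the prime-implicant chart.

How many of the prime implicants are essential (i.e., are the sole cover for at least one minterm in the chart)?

[col 0] 000000*, 000001*, 000101*, 001110*, 001111*, 010010, 010101*, 011101*, 100001*, 100100, 101010, 101101*, 110001*, 110011*, 110110, 111001*, 111101*, 111111*
[col 1] -00001, -11101, 0-0101, 000-01, 00000-, 00111-, 01-101, 1-0001, 1-1101, 11-001, 1100-1, 111-01, 1111-1
Prime implicants: -00001, -11101, 0-0101, 000-01, 00000-, 00111-, 01-101, 010010, 1-0001, 1-1101, 100100, 101010, 11-001, 1100-1, 110110, 111-01, 1111-1
PI chart (minterm → PIs covering it):
  0 | 00000-  (sole → essential)
  1 | -00001,000-01,00000-
  5 | 0-0101,000-01
  15 | 00111-  (sole → essential)
  18 | 010010  (sole → essential)
  21 | 0-0101,01-101
  29 | -11101,01-101
  33 | -00001,1-0001
  36 | 100100  (sole → essential)
  45 | 1-1101  (sole → essential)
  49 | 1-0001,11-001,1100-1
  51 | 1100-1  (sole → essential)
  54 | 110110  (sole → essential)
  57 | 11-001,111-01
  61 | -11101,1-1101,111-01,1111-1
  63 | 1111-1  (sole → essential)
Essential prime implicants: 00000-, 00111-, 010010, 1-1101, 100100, 1100-1, 110110, 1111-1

8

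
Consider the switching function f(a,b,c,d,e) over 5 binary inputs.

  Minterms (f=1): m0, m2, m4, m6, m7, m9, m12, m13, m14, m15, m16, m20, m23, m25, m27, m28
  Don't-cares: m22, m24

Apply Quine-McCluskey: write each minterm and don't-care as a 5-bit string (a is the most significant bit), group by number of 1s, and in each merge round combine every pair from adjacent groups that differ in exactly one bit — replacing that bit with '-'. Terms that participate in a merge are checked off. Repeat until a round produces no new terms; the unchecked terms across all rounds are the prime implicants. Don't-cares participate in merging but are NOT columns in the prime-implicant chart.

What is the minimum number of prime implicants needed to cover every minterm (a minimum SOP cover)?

6

size-2^0 implicants → 00000(✓)  00010(✓)  00100(✓)  00110(✓)  00111(✓)  01001(✓)  01100(✓)  01101(✓)  01110(✓)  01111(✓)  10000(✓)  10100(✓)  10110(✓)  10111(✓)  11000(✓)  11001(✓)  11011(✓)  11100(✓)
size-2^1 implicants → -0000(✓)  -0100(✓)  -0110(✓)  -0111(✓)  -1001  -1100(✓)  0-100(✓)  0-110(✓)  0-111(✓)  00-00(✓)  00-10(✓)  000-0(✓)  001-0(✓)  0011-(✓)  01-01  011-0(✓)  011-1(✓)  0110-(✓)  0111-(✓)  1-000(✓)  1-100(✓)  10-00(✓)  101-0(✓)  1011-(✓)  11-00(✓)  110-1  1100-
size-2^2 implicants → --100  -0-00  -01-0  -011-  0-1-0  0-11-  00--0  011--  1--00
Unchecked terms (primes): --100, -0-00, -01-0, -011-, -1001, 0-1-0, 0-11-, 00--0, 01-01, 011--, 1--00, 110-1, 1100-
Minterm coverage:
  m0 ⊆ -0-00,00--0
  m2 ⊆ 00--0 [E]
  m4 ⊆ --100,-0-00,-01-0,0-1-0,00--0
  m6 ⊆ -01-0,-011-,0-1-0,0-11-,00--0
  m7 ⊆ -011-,0-11-
  m9 ⊆ -1001,01-01
  m12 ⊆ --100,0-1-0,011--
  m13 ⊆ 01-01,011--
  m14 ⊆ 0-1-0,0-11-,011--
  m15 ⊆ 0-11-,011--
  m16 ⊆ -0-00,1--00
  m20 ⊆ --100,-0-00,-01-0,1--00
  m23 ⊆ -011- [E]
  m25 ⊆ -1001,110-1,1100-
  m27 ⊆ 110-1 [E]
  m28 ⊆ --100,1--00
E = {-011-, 00--0, 110-1}
Petrick residual → -1001, 011--, 1--00
Cover = b'cd + bc'd'e + a'b'e' + a'bc + ad'e' + abc'e  |cover|=6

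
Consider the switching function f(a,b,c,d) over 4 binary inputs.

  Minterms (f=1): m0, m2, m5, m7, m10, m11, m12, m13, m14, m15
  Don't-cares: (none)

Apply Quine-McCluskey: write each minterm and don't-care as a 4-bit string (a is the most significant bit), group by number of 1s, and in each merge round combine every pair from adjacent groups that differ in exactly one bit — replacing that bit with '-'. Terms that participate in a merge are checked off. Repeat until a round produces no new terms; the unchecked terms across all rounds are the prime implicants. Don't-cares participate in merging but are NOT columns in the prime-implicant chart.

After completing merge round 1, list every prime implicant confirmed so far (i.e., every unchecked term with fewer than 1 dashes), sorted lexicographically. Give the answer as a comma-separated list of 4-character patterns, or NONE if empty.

NONE

[col 0] 0000*, 0010*, 0101*, 0111*, 1010*, 1011*, 1100*, 1101*, 1110*, 1111*
[col 1] -010, -101*, -111*, 00-0, 01-1*, 1-10*, 1-11*, 101-*, 11-0*, 11-1*, 110-*, 111-*
[col 2] -1-1, 1-1-, 11--
Prime implicants: -010, -1-1, 00-0, 1-1-, 11--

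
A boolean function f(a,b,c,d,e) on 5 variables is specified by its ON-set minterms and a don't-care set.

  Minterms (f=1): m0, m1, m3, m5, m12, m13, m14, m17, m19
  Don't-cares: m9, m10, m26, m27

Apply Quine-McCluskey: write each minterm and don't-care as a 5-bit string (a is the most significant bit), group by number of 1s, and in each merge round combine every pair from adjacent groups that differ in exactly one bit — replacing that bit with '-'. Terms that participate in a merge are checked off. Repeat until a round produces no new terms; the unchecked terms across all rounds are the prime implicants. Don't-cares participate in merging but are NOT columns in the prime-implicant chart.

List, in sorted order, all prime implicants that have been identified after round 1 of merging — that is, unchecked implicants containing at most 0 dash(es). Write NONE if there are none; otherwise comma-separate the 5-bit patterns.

size-2^0 implicants → 00000(✓)  00001(✓)  00011(✓)  00101(✓)  01001(✓)  01010(✓)  01100(✓)  01101(✓)  01110(✓)  10001(✓)  10011(✓)  11010(✓)  11011(✓)
size-2^1 implicants → -0001(✓)  -0011(✓)  -1010  0-001(✓)  0-101(✓)  00-01(✓)  000-1(✓)  0000-  01-01(✓)  01-10  011-0  0110-  1-011  100-1(✓)  1101-
size-2^2 implicants → -00-1  0--01
Unchecked terms (primes): -00-1, -1010, 0--01, 0000-, 01-10, 011-0, 0110-, 1-011, 1101-

NONE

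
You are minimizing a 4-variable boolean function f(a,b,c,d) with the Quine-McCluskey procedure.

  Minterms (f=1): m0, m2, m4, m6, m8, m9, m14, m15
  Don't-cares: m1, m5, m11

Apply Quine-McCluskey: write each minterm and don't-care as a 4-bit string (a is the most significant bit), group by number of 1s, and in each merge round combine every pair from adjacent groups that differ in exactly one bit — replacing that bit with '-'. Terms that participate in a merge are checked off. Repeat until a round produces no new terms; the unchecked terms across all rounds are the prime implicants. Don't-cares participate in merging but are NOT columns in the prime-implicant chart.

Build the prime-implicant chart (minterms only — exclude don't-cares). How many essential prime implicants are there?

2

size-2^0 implicants → 0000(✓)  0001(✓)  0010(✓)  0100(✓)  0101(✓)  0110(✓)  1000(✓)  1001(✓)  1011(✓)  1110(✓)  1111(✓)
size-2^1 implicants → -000(✓)  -001(✓)  -110  0-00(✓)  0-01(✓)  0-10(✓)  00-0(✓)  000-(✓)  01-0(✓)  010-(✓)  1-11  10-1  100-(✓)  111-
size-2^2 implicants → -00-  0--0  0-0-
Unchecked terms (primes): -00-, -110, 0--0, 0-0-, 1-11, 10-1, 111-
Minterm coverage:
  m0 ⊆ -00-,0--0,0-0-
  m2 ⊆ 0--0 [E]
  m4 ⊆ 0--0,0-0-
  m6 ⊆ -110,0--0
  m8 ⊆ -00- [E]
  m9 ⊆ -00-,10-1
  m14 ⊆ -110,111-
  m15 ⊆ 1-11,111-
E = {-00-, 0--0}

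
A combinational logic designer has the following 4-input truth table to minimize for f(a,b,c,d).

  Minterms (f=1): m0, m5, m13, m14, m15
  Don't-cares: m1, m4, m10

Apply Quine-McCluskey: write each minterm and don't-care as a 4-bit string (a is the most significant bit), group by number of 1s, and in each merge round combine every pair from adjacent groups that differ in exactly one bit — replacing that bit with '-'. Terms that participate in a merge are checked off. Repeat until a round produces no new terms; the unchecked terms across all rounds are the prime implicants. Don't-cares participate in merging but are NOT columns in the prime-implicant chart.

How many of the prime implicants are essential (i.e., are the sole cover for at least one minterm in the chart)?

Round 0: 0000✓ 0001✓ 0100✓ 0101✓ 1010✓ 1101✓ 1110✓ 1111✓
Round 1: -101 0-00✓ 0-01✓ 000-✓ 010-✓ 1-10 11-1 111-
Round 2: 0-0-
PIs = {-101, 0-0-, 1-10, 11-1, 111-}
Coverage chart:
  m0: 0-0- ←essential
  m5: -101,0-0-
  m13: -101,11-1
  m14: 1-10,111-
  m15: 11-1,111-
Essential: 0-0-

1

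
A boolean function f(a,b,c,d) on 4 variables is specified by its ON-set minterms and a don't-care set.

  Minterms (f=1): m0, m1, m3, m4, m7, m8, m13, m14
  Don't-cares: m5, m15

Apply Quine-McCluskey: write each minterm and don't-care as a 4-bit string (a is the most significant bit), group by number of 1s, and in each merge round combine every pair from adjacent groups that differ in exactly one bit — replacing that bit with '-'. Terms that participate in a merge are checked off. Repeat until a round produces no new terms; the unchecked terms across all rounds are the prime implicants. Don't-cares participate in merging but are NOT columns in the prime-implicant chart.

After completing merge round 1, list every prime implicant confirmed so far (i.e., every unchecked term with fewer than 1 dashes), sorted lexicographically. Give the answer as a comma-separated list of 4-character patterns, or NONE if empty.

NONE

[col 0] 0000*, 0001*, 0011*, 0100*, 0101*, 0111*, 1000*, 1101*, 1110*, 1111*
[col 1] -000, -101*, -111*, 0-00*, 0-01*, 0-11*, 00-1*, 000-*, 01-1*, 010-*, 11-1*, 111-
[col 2] -1-1, 0--1, 0-0-
Prime implicants: -000, -1-1, 0--1, 0-0-, 111-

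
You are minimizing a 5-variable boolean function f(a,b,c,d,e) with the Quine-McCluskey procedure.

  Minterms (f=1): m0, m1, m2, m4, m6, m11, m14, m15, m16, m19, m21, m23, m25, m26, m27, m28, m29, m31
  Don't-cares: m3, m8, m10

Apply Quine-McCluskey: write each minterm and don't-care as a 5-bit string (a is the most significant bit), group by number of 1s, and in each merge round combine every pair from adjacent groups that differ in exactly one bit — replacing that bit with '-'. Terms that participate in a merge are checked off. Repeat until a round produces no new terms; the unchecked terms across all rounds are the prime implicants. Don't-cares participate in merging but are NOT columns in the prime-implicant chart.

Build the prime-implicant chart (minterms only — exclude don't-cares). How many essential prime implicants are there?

Round 0: 00000✓ 00001✓ 00010✓ 00011✓ 00100✓ 00110✓ 01000✓ 01010✓ 01011✓ 01110✓ 01111✓ 10000✓ 10011✓ 10101✓ 10111✓ 11001✓ 11010✓ 11011✓ 11100✓ 11101✓ 11111✓
Round 1: -0000 -0011✓ -1010✓ -1011✓ -1111✓ 0-000✓ 0-010✓ 0-011✓ 0-110✓ 00-00✓ 00-10✓ 000-0✓ 000-1✓ 0000-✓ 0001-✓ 001-0✓ 01-10✓ 01-11✓ 010-0✓ 0101-✓ 0111-✓ 1-011✓ 1-101✓ 1-111✓ 10-11✓ 101-1✓ 11-01✓ 11-11✓ 110-1✓ 1101-✓ 111-1✓ 1110-
Round 2: --011 -1-11 -101- 0--10 0-0-0 0-01- 00--0 000-- 01-1- 1--11 1-1-1 11--1
PIs = {--011, -0000, -1-11, -101-, 0--10, 0-0-0, 0-01-, 00--0, 000--, 01-1-, 1--11, 1-1-1, 11--1, 1110-}
Coverage chart:
  m0: -0000,0-0-0,00--0,000--
  m1: 000-- ←essential
  m2: 0--10,0-0-0,0-01-,00--0,000--
  m4: 00--0 ←essential
  m6: 0--10,00--0
  m11: --011,-1-11,-101-,0-01-,01-1-
  m14: 0--10,01-1-
  m15: -1-11,01-1-
  m16: -0000 ←essential
  m19: --011,1--11
  m21: 1-1-1 ←essential
  m23: 1--11,1-1-1
  m25: 11--1 ←essential
  m26: -101- ←essential
  m27: --011,-1-11,-101-,1--11,11--1
  m28: 1110- ←essential
  m29: 1-1-1,11--1,1110-
  m31: -1-11,1--11,1-1-1,11--1
Essential: -0000, -101-, 00--0, 000--, 1-1-1, 11--1, 1110-

7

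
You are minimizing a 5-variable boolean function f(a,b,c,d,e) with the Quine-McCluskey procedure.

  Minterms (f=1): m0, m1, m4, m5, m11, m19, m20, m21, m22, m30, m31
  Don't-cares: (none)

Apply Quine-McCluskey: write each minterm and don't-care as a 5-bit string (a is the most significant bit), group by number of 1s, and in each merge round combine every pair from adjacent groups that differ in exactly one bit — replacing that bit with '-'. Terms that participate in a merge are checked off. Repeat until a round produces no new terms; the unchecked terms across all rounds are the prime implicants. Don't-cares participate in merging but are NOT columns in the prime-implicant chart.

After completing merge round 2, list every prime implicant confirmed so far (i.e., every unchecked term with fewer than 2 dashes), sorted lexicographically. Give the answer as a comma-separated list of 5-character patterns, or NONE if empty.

01011, 1-110, 10011, 101-0, 1111-

Round 0: 00000✓ 00001✓ 00100✓ 00101✓ 01011 10011 10100✓ 10101✓ 10110✓ 11110✓ 11111✓
Round 1: -0100✓ -0101✓ 00-00✓ 00-01✓ 0000-✓ 0010-✓ 1-110 101-0 1010-✓ 1111-
Round 2: -010- 00-0-
PIs = {-010-, 00-0-, 01011, 1-110, 10011, 101-0, 1111-}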